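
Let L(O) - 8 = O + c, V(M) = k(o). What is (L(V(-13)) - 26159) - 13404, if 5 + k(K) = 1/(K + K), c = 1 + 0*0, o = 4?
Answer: -316471/8 ≈ -39559.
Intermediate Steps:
c = 1 (c = 1 + 0 = 1)
k(K) = -5 + 1/(2*K) (k(K) = -5 + 1/(K + K) = -5 + 1/(2*K))
V(M) = -39/8 (V(M) = -5 + (½)/4 = -5 + (½)*(¼) = -5 + ⅛ = -39/8)
L(O) = 9 + O (L(O) = 8 + (O + 1) = 8 + (1 + O) = 9 + O)
(L(V(-13)) - 26159) - 13404 = ((9 - 39/8) - 26159) - 13404 = (33/8 - 26159) - 13404 = -209239/8 - 13404 = -316471/8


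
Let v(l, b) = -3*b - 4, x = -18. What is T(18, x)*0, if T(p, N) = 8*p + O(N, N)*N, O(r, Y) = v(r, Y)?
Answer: 0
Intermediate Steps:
v(l, b) = -4 - 3*b
O(r, Y) = -4 - 3*Y
T(p, N) = 8*p + N*(-4 - 3*N) (T(p, N) = 8*p + (-4 - 3*N)*N = 8*p + N*(-4 - 3*N))
T(18, x)*0 = (8*18 - 1*(-18)*(4 + 3*(-18)))*0 = (144 - 1*(-18)*(4 - 54))*0 = (144 - 1*(-18)*(-50))*0 = (144 - 900)*0 = -756*0 = 0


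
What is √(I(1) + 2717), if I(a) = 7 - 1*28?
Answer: 2*√674 ≈ 51.923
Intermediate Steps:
I(a) = -21 (I(a) = 7 - 28 = -21)
√(I(1) + 2717) = √(-21 + 2717) = √2696 = 2*√674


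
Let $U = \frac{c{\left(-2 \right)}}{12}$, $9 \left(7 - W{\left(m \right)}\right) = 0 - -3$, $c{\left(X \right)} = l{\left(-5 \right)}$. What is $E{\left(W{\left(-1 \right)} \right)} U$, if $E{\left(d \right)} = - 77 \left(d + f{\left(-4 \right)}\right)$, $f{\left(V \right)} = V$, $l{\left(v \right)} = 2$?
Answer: $- \frac{308}{9} \approx -34.222$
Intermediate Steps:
$c{\left(X \right)} = 2$
$W{\left(m \right)} = \frac{20}{3}$ ($W{\left(m \right)} = 7 - \frac{0 - -3}{9} = 7 - \frac{0 + 3}{9} = 7 - \frac{1}{3} = \frac{20}{3}$)
$E{\left(d \right)} = 308 - 77 d$ ($E{\left(d \right)} = - 77 \left(d - 4\right) = - 77 \left(-4 + d\right) = 308 - 77 d$)
$U = \frac{1}{6}$ ($U = \frac{2}{12} = 2 \cdot \frac{1}{12} = \frac{1}{6} \approx 0.16667$)
$E{\left(W{\left(-1 \right)} \right)} U = \left(308 - \frac{1540}{3}\right) \frac{1}{6} = \left(- \frac{616}{3}\right) \frac{1}{6} = - \frac{308}{9}$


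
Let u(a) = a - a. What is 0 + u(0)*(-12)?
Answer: 0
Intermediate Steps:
u(a) = 0
0 + u(0)*(-12) = 0 + 0*(-12) = 0 + 0 = 0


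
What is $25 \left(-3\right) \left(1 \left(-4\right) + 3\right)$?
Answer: $75$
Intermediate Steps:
$25 \left(-3\right) \left(1 \left(-4\right) + 3\right) = - 75 \left(-4 + 3\right) = \left(-75\right) \left(-1\right) = 75$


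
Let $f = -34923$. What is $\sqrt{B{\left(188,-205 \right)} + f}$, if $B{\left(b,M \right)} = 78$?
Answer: $i \sqrt{34845} \approx 186.67 i$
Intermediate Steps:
$\sqrt{B{\left(188,-205 \right)} + f} = \sqrt{78 - 34923} = \sqrt{-34845} = i \sqrt{34845}$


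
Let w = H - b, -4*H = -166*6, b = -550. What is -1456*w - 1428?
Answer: -1164772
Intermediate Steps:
H = 249 (H = -(-83)*6/2 = -¼*(-996) = 249)
w = 799 (w = 249 - 1*(-550) = 249 + 550 = 799)
-1456*w - 1428 = -1456*799 - 1428 = -1163344 - 1428 = -1164772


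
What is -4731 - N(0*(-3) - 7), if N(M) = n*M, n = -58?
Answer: -5137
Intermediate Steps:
N(M) = -58*M
-4731 - N(0*(-3) - 7) = -4731 - (-58)*(0*(-3) - 7) = -4731 - (-58)*(0 - 7) = -4731 - (-58)*(-7) = -4731 - 1*406 = -4731 - 406 = -5137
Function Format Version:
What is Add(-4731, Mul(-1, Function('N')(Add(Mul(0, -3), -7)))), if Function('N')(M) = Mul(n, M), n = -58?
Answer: -5137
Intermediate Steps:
Function('N')(M) = Mul(-58, M)
Add(-4731, Mul(-1, Function('N')(Add(Mul(0, -3), -7)))) = Add(-4731, Mul(-1, Mul(-58, Add(Mul(0, -3), -7)))) = Add(-4731, Mul(-1, Mul(-58, Add(0, -7)))) = Add(-4731, Mul(-1, Mul(-58, -7))) = Add(-4731, Mul(-1, 406)) = Add(-4731, -406) = -5137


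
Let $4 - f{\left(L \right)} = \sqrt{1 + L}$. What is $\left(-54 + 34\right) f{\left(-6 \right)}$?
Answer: $-80 + 20 i \sqrt{5} \approx -80.0 + 44.721 i$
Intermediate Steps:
$f{\left(L \right)} = 4 - \sqrt{1 + L}$
$\left(-54 + 34\right) f{\left(-6 \right)} = \left(-54 + 34\right) \left(4 - \sqrt{1 - 6}\right) = - 20 \left(4 - \sqrt{-5}\right) = - 20 \left(4 - i \sqrt{5}\right) = -80 + 20 i \sqrt{5}$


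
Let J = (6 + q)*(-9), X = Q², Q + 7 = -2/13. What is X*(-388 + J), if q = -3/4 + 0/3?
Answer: -15057909/676 ≈ -22275.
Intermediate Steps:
Q = -93/13 (Q = -7 - 2/13 = -93/13 ≈ -7.1538)
X = 8649/169 (X = (-93/13)² = 8649/169 ≈ 51.177)
q = -¾ (q = -3*¼ + 0*(⅓) = -¾ + 0 = -¾ ≈ -0.75000)
J = -189/4 (J = (6 - ¾)*(-9) = (21/4)*(-9) = -189/4 ≈ -47.250)
X*(-388 + J) = 8649*(-388 - 189/4)/169 = (8649/169)*(-1741/4) = -15057909/676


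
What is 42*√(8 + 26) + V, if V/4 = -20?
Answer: -80 + 42*√34 ≈ 164.90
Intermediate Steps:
V = -80 (V = 4*(-20) = -80)
42*√(8 + 26) + V = 42*√(8 + 26) - 80 = 42*√34 - 80 = -80 + 42*√34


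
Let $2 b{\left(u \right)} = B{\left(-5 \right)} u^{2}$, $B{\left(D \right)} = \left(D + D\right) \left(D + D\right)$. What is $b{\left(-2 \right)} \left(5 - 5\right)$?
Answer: $0$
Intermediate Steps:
$B{\left(D \right)} = 4 D^{2}$ ($B{\left(D \right)} = 2 D 2 D = 4 D^{2}$)
$b{\left(u \right)} = 50 u^{2}$ ($b{\left(u \right)} = \frac{4 \left(-5\right)^{2} u^{2}}{2} = \frac{4 \cdot 25 u^{2}}{2} = \frac{100 u^{2}}{2} = 50 u^{2}$)
$b{\left(-2 \right)} \left(5 - 5\right) = 50 \left(-2\right)^{2} \left(5 - 5\right) = 50 \cdot 4 \left(5 - 5\right) = 200 \cdot 0 = 0$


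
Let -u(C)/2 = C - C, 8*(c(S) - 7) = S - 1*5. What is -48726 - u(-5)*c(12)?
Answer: -48726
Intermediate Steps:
c(S) = 51/8 + S/8 (c(S) = 7 + (S - 1*5)/8 = 7 + (S - 5)/8 = 7 + (-5 + S)/8 = 7 + (-5/8 + S/8) = 51/8 + S/8)
u(C) = 0 (u(C) = -2*(C - C) = -2*0 = 0)
-48726 - u(-5)*c(12) = -48726 - 0*(51/8 + (⅛)*12) = -48726 - 0*(51/8 + 3/2) = -48726 - 0*63/8 = -48726 - 1*0 = -48726 + 0 = -48726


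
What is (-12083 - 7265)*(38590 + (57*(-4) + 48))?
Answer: -743156680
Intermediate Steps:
(-12083 - 7265)*(38590 + (57*(-4) + 48)) = -19348*(38590 + (-228 + 48)) = -19348*(38590 - 180) = -19348*38410 = -743156680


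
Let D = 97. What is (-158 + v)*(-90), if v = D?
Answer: 5490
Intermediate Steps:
v = 97
(-158 + v)*(-90) = (-158 + 97)*(-90) = -61*(-90) = 5490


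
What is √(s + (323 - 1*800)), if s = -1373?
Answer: 5*I*√74 ≈ 43.012*I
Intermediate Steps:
√(s + (323 - 1*800)) = √(-1373 + (323 - 1*800)) = √(-1373 + (323 - 800)) = √(-1373 - 477) = √(-1850) = 5*I*√74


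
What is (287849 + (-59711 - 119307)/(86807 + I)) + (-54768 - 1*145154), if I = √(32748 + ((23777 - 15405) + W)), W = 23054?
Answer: 662548791035999/7535391075 + 179018*√64174/7535391075 ≈ 87925.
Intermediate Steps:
I = √64174 (I = √(32748 + ((23777 - 15405) + 23054)) = √(32748 + (8372 + 23054)) = √(32748 + 31426) = √64174 ≈ 253.33)
(287849 + (-59711 - 119307)/(86807 + I)) + (-54768 - 1*145154) = (287849 + (-59711 - 119307)/(86807 + √64174)) + (-54768 - 1*145154) = (287849 - 179018/(86807 + √64174)) + (-54768 - 145154) = (287849 - 179018/(86807 + √64174)) - 199922 = 87927 - 179018/(86807 + √64174)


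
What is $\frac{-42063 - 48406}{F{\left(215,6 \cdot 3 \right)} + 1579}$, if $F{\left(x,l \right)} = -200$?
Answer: $- \frac{90469}{1379} \approx -65.605$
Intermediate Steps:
$\frac{-42063 - 48406}{F{\left(215,6 \cdot 3 \right)} + 1579} = \frac{-42063 - 48406}{-200 + 1579} = - \frac{90469}{1379}$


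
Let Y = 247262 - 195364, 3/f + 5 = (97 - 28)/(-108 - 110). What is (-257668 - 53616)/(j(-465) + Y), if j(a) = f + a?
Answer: -360778156/59610193 ≈ -6.0523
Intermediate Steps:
f = -654/1159 (f = 3/(-5 + (97 - 28)/(-108 - 110)) = 3/(-5 + 69/(-218)) = 3/(-5 + 69*(-1/218)) = 3/(-5 - 69/218) = 3/(-1159/218) = 3*(-218/1159) = -654/1159 ≈ -0.56428)
j(a) = -654/1159 + a
Y = 51898
(-257668 - 53616)/(j(-465) + Y) = (-257668 - 53616)/((-654/1159 - 465) + 51898) = -311284/(-539589/1159 + 51898) = -311284/59610193/1159 = -311284*1159/59610193 = -360778156/59610193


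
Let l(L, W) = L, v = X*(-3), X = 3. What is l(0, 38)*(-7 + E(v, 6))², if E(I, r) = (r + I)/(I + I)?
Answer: 0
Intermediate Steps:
v = -9 (v = 3*(-3) = -9)
E(I, r) = (I + r)/(2*I) (E(I, r) = (I + r)/((2*I)) = (I + r)*(1/(2*I)) = (I + r)/(2*I))
l(0, 38)*(-7 + E(v, 6))² = 0*(-7 + (½)*(-9 + 6)/(-9))² = 0*(-7 + (½)*(-⅑)*(-3))² = 0*(-7 + ⅙)² = 0*(-41/6)² = 0*(1681/36) = 0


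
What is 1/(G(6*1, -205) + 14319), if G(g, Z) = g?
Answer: 1/14325 ≈ 6.9808e-5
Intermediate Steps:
1/(G(6*1, -205) + 14319) = 1/(6*1 + 14319) = 1/(6 + 14319) = 1/14325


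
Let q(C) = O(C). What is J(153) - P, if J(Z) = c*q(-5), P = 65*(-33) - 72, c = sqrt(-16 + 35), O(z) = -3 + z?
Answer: 2217 - 8*sqrt(19) ≈ 2182.1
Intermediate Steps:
q(C) = -3 + C
c = sqrt(19) ≈ 4.3589
P = -2217 (P = -2145 - 72 = -2217)
J(Z) = -8*sqrt(19) (J(Z) = sqrt(19)*(-3 - 5) = sqrt(19)*(-8) = -8*sqrt(19))
J(153) - P = -8*sqrt(19) - 1*(-2217) = -8*sqrt(19) + 2217 = 2217 - 8*sqrt(19)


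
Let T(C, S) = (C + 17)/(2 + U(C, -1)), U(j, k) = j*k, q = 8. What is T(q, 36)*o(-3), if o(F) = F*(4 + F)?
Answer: 25/2 ≈ 12.500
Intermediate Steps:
T(C, S) = (17 + C)/(2 - C) (T(C, S) = (C + 17)/(2 + C*(-1)) = (17 + C)/(2 - C))
T(q, 36)*o(-3) = ((17 + 8)/(2 - 1*8))*(-3*(4 - 3)) = (25/(2 - 8))*(-3*1) = (25/(-6))*(-3) = -1/6*25*(-3) = -25/6*(-3) = 25/2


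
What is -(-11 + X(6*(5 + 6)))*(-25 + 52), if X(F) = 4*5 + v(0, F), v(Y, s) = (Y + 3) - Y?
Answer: -324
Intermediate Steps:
v(Y, s) = 3 (v(Y, s) = (3 + Y) - Y = 3)
X(F) = 23 (X(F) = 4*5 + 3 = 20 + 3 = 23)
-(-11 + X(6*(5 + 6)))*(-25 + 52) = -(-11 + 23)*(-25 + 52) = -12*27 = -1*324 = -324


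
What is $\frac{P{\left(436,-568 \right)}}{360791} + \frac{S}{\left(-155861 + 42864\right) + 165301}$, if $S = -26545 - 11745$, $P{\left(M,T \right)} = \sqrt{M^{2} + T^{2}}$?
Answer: $- \frac{2735}{3736} + \frac{4 \sqrt{32045}}{360791} \approx -0.73008$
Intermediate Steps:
$S = -38290$ ($S = -26545 - 11745 = -38290$)
$\frac{P{\left(436,-568 \right)}}{360791} + \frac{S}{\left(-155861 + 42864\right) + 165301} = \frac{\sqrt{436^{2} + \left(-568\right)^{2}}}{360791} - \frac{38290}{\left(-155861 + 42864\right) + 165301} = \sqrt{190096 + 322624} \cdot \frac{1}{360791} - \frac{38290}{-112997 + 165301} = \sqrt{512720} \cdot \frac{1}{360791} - \frac{38290}{52304} = 4 \sqrt{32045} \cdot \frac{1}{360791} - \frac{2735}{3736} = \frac{4 \sqrt{32045}}{360791} - \frac{2735}{3736} = - \frac{2735}{3736} + \frac{4 \sqrt{32045}}{360791}$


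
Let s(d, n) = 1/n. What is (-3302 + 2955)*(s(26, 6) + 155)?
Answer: -323057/6 ≈ -53843.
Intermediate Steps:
(-3302 + 2955)*(s(26, 6) + 155) = (-3302 + 2955)*(1/6 + 155) = -347*(1/6 + 155) = -347*931/6 = -323057/6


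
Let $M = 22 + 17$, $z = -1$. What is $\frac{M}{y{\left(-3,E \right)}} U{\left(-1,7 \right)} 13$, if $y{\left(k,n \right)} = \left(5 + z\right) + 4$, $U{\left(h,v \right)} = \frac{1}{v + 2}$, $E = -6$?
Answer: $\frac{169}{24} \approx 7.0417$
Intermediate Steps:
$U{\left(h,v \right)} = \frac{1}{2 + v}$
$M = 39$
$y{\left(k,n \right)} = 8$ ($y{\left(k,n \right)} = \left(5 - 1\right) + 4 = 4 + 4 = 8$)
$\frac{M}{y{\left(-3,E \right)}} U{\left(-1,7 \right)} 13 = \frac{39 \cdot \frac{1}{8}}{2 + 7} \cdot 13 = \frac{39 \cdot \frac{1}{8}}{9} \cdot 13 = \frac{39}{8} \cdot \frac{1}{9} \cdot 13 = \frac{13}{24} \cdot 13 = \frac{169}{24}$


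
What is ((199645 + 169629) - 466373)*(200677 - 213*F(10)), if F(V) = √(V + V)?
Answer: -19485536023 + 41364174*√5 ≈ -1.9393e+10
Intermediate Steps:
F(V) = √2*√V (F(V) = √(2*V) = √2*√V)
((199645 + 169629) - 466373)*(200677 - 213*F(10)) = ((199645 + 169629) - 466373)*(200677 - 213*√2*√10) = (369274 - 466373)*(200677 - 426*√5) = -97099*(200677 - 426*√5) = -19485536023 + 41364174*√5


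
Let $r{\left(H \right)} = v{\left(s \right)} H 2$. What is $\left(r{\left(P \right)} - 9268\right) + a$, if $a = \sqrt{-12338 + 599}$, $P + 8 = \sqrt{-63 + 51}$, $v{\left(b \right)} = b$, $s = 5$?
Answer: $-9348 + i \sqrt{11739} + 20 i \sqrt{3} \approx -9348.0 + 142.99 i$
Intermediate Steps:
$P = -8 + 2 i \sqrt{3}$ ($P = -8 + \sqrt{-63 + 51} = -8 + \sqrt{-12} = -8 + 2 i \sqrt{3} \approx -8.0 + 3.4641 i$)
$r{\left(H \right)} = 10 H$ ($r{\left(H \right)} = 5 H 2 = 10 H$)
$a = i \sqrt{11739}$ ($a = \sqrt{-11739} = i \sqrt{11739} \approx 108.35 i$)
$\left(r{\left(P \right)} - 9268\right) + a = \left(10 \left(-8 + 2 i \sqrt{3}\right) - 9268\right) + i \sqrt{11739} = \left(\left(-80 + 20 i \sqrt{3}\right) - 9268\right) + i \sqrt{11739} = \left(-9348 + 20 i \sqrt{3}\right) + i \sqrt{11739} = -9348 + i \sqrt{11739} + 20 i \sqrt{3}$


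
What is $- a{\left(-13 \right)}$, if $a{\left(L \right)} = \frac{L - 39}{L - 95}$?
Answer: $- \frac{13}{27} \approx -0.48148$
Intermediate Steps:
$a{\left(L \right)} = \frac{-39 + L}{-95 + L}$
$- a{\left(-13 \right)} = - \frac{-39 - 13}{-95 - 13} = - \frac{-52}{-108} = - \frac{\left(-1\right) \left(-52\right)}{108} = \left(-1\right) \frac{13}{27} = - \frac{13}{27}$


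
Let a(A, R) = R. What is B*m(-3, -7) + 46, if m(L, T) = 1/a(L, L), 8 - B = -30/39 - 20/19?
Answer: 31660/741 ≈ 42.726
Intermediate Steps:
B = 2426/247 (B = 8 - (-30/39 - 20/19) = 8 - (-30*1/39 - 20*1/19) = 8 - (-10/13 - 20/19) = 8 - 1*(-450/247) = 8 + 450/247 = 2426/247 ≈ 9.8219)
m(L, T) = 1/L
B*m(-3, -7) + 46 = (2426/247)/(-3) + 46 = (2426/247)*(-⅓) + 46 = -2426/741 + 46 = 31660/741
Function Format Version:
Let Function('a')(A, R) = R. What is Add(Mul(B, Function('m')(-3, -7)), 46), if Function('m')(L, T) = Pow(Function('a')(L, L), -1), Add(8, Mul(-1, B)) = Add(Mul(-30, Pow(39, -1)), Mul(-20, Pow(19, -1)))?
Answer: Rational(31660, 741) ≈ 42.726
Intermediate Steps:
B = Rational(2426, 247) (B = Add(8, Mul(-1, Add(Mul(-30, Pow(39, -1)), Mul(-20, Pow(19, -1))))) = Add(8, Mul(-1, Add(Mul(-30, Rational(1, 39)), Mul(-20, Rational(1, 19))))) = Add(8, Mul(-1, Add(Rational(-10, 13), Rational(-20, 19)))) = Add(8, Mul(-1, Rational(-450, 247))) = Add(8, Rational(450, 247)) = Rational(2426, 247) ≈ 9.8219)
Function('m')(L, T) = Pow(L, -1)
Add(Mul(B, Function('m')(-3, -7)), 46) = Add(Mul(Rational(2426, 247), Pow(-3, -1)), 46) = Add(Mul(Rational(2426, 247), Rational(-1, 3)), 46) = Add(Rational(-2426, 741), 46) = Rational(31660, 741)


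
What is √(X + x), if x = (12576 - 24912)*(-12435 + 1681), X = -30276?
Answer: 2*√33157767 ≈ 11517.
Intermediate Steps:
x = 132661344 (x = -12336*(-10754) = 132661344)
√(X + x) = √(-30276 + 132661344) = √132631068 = 2*√33157767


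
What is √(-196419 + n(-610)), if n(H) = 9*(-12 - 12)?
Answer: I*√196635 ≈ 443.44*I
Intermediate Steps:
n(H) = -216 (n(H) = 9*(-24) = -216)
√(-196419 + n(-610)) = √(-196419 - 216) = √(-196635) = I*√196635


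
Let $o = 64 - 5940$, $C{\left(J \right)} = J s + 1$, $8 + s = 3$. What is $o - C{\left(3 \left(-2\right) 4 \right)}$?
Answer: $-5997$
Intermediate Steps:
$s = -5$ ($s = -8 + 3 = -5$)
$C{\left(J \right)} = 1 - 5 J$ ($C{\left(J \right)} = J \left(-5\right) + 1 = - 5 J + 1 = 1 - 5 J$)
$o = -5876$ ($o = 64 - 5940 = -5876$)
$o - C{\left(3 \left(-2\right) 4 \right)} = -5876 - \left(1 - 5 \cdot 3 \left(-2\right) 4\right) = -5876 - \left(1 - 5 \left(\left(-6\right) 4\right)\right) = -5876 - \left(1 - -120\right) = -5876 - \left(1 + 120\right) = -5876 - 121 = -5997$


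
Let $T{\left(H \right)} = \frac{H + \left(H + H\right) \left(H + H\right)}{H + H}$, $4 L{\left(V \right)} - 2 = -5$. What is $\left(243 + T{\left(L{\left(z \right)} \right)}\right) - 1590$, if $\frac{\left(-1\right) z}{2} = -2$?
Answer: $-1348$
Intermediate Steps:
$z = 4$ ($z = \left(-2\right) \left(-2\right) = 4$)
$L{\left(V \right)} = - \frac{3}{4}$ ($L{\left(V \right)} = \frac{1}{2} + \frac{1}{4} \left(-5\right) = \frac{1}{2} - \frac{5}{4} = - \frac{3}{4}$)
$T{\left(H \right)} = \frac{H + 4 H^{2}}{2 H}$ ($T{\left(H \right)} = \frac{H + 2 H 2 H}{2 H} = \left(H + 4 H^{2}\right) \frac{1}{2 H} = \frac{H + 4 H^{2}}{2 H}$)
$\left(243 + T{\left(L{\left(z \right)} \right)}\right) - 1590 = \left(243 + \left(\frac{1}{2} + 2 \left(- \frac{3}{4}\right)\right)\right) - 1590 = \left(243 + \left(\frac{1}{2} - \frac{3}{2}\right)\right) - 1590 = \left(243 - 1\right) - 1590 = 242 - 1590 = -1348$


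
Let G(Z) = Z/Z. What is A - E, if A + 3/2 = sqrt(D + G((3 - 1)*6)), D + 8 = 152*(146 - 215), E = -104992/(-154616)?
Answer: -84229/38654 + I*sqrt(10495) ≈ -2.1791 + 102.45*I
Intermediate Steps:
E = 13124/19327 (E = -104992*(-1/154616) = 13124/19327 ≈ 0.67905)
G(Z) = 1
D = -10496 (D = -8 + 152*(146 - 215) = -8 + 152*(-69) = -8 - 10488 = -10496)
A = -3/2 + I*sqrt(10495) (A = -3/2 + sqrt(-10496 + 1) = -3/2 + sqrt(-10495) = -3/2 + I*sqrt(10495) ≈ -1.5 + 102.45*I)
A - E = (-3/2 + I*sqrt(10495)) - 1*13124/19327 = (-3/2 + I*sqrt(10495)) - 13124/19327 = -84229/38654 + I*sqrt(10495)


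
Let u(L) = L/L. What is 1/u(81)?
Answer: 1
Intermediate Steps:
u(L) = 1
1/u(81) = 1/1 = 1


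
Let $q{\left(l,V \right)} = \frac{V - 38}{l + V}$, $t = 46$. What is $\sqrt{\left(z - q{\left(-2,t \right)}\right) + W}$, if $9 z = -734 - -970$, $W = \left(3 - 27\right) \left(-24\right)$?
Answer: $\frac{\sqrt{655622}}{33} \approx 24.536$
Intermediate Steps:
$W = 576$ ($W = \left(-24\right) \left(-24\right) = 576$)
$q{\left(l,V \right)} = \frac{-38 + V}{V + l}$
$z = \frac{236}{9}$ ($z = \frac{-734 - -970}{9} = \frac{-734 + 970}{9} = \frac{1}{9} \cdot 236 = \frac{236}{9} \approx 26.222$)
$\sqrt{\left(z - q{\left(-2,t \right)}\right) + W} = \sqrt{\left(\frac{236}{9} - \frac{-38 + 46}{46 - 2}\right) + 576} = \sqrt{\left(\frac{236}{9} - \frac{1}{44} \cdot 8\right) + 576} = \sqrt{\left(\frac{236}{9} - \frac{2}{11}\right) + 576} = \sqrt{\frac{2578}{99} + 576} = \sqrt{\frac{59602}{99}} = \frac{\sqrt{655622}}{33}$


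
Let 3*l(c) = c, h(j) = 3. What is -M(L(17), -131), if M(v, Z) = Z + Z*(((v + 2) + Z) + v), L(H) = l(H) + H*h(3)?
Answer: -5764/3 ≈ -1921.3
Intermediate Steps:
l(c) = c/3
L(H) = 10*H/3 (L(H) = H/3 + H*3 = H/3 + 3*H = 10*H/3)
M(v, Z) = Z + Z*(2 + Z + 2*v) (M(v, Z) = Z + Z*(((2 + v) + Z) + v) = Z + Z*((2 + Z + v) + v) = Z + Z*(2 + Z + 2*v))
-M(L(17), -131) = -(-131)*(3 - 131 + 2*((10/3)*17)) = -(-131)*(3 - 131 + 2*(170/3)) = -(-131)*(3 - 131 + 340/3) = -(-131)*(-44)/3 = -1*5764/3 = -5764/3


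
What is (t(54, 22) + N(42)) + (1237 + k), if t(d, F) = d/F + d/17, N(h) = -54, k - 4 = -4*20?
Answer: 208062/187 ≈ 1112.6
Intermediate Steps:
k = -76 (k = 4 - 4*20 = 4 - 80 = -76)
t(d, F) = d/17 + d/F (t(d, F) = d/F + d*(1/17) = d/F + d/17 = d/17 + d/F)
(t(54, 22) + N(42)) + (1237 + k) = (((1/17)*54 + 54/22) - 54) + (1237 - 76) = ((54/17 + 54*(1/22)) - 54) + 1161 = ((54/17 + 27/11) - 54) + 1161 = (1053/187 - 54) + 1161 = -9045/187 + 1161 = 208062/187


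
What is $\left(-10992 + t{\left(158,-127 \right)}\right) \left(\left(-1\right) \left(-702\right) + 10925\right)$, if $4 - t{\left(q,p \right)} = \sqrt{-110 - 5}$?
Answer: $-127757476 - 11627 i \sqrt{115} \approx -1.2776 \cdot 10^{8} - 1.2469 \cdot 10^{5} i$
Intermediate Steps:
$t{\left(q,p \right)} = 4 - i \sqrt{115}$ ($t{\left(q,p \right)} = 4 - \sqrt{-110 - 5} = 4 - \sqrt{-115} = 4 - i \sqrt{115}$)
$\left(-10992 + t{\left(158,-127 \right)}\right) \left(\left(-1\right) \left(-702\right) + 10925\right) = \left(-10992 + \left(4 - i \sqrt{115}\right)\right) \left(\left(-1\right) \left(-702\right) + 10925\right) = \left(-10988 - i \sqrt{115}\right) \left(702 + 10925\right) = \left(-10988 - i \sqrt{115}\right) 11627 = -127757476 - 11627 i \sqrt{115}$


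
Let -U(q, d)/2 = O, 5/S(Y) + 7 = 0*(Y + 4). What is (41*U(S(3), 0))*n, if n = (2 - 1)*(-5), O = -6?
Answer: -2460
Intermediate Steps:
S(Y) = -5/7 (S(Y) = 5/(-7 + 0*(Y + 4)) = 5/(-7 + 0*(4 + Y)) = 5/(-7 + 0) = 5/(-7) = 5*(-⅐) = -5/7)
n = -5 (n = 1*(-5) = -5)
U(q, d) = 12 (U(q, d) = -2*(-6) = 12)
(41*U(S(3), 0))*n = (41*12)*(-5) = 492*(-5) = -2460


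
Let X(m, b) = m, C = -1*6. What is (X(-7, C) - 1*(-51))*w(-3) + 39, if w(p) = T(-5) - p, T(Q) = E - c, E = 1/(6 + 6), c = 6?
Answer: -268/3 ≈ -89.333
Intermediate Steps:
C = -6
E = 1/12 ≈ 0.083333
T(Q) = -71/12 (T(Q) = 1/12 - 1*6 = 1/12 - 6 = -71/12)
w(p) = -71/12 - p
(X(-7, C) - 1*(-51))*w(-3) + 39 = (-7 - 1*(-51))*(-71/12 - 1*(-3)) + 39 = (-7 + 51)*(-71/12 + 3) + 39 = 44*(-35/12) + 39 = -385/3 + 39 = -268/3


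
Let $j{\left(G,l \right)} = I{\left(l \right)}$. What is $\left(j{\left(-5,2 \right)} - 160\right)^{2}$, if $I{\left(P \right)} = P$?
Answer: $24964$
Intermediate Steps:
$j{\left(G,l \right)} = l$
$\left(j{\left(-5,2 \right)} - 160\right)^{2} = \left(2 - 160\right)^{2} = \left(-158\right)^{2} = 24964$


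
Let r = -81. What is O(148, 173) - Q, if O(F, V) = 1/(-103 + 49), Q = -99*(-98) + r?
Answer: -519535/54 ≈ -9621.0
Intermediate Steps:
Q = 9621 (Q = -99*(-98) - 81 = 9702 - 81 = 9621)
O(F, V) = -1/54 (O(F, V) = 1/(-54) = -1/54)
O(148, 173) - Q = -1/54 - 1*9621 = -1/54 - 9621 = -519535/54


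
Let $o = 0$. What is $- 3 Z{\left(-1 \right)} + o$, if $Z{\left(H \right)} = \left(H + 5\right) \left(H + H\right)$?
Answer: $24$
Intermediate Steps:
$Z{\left(H \right)} = 2 H \left(5 + H\right)$ ($Z{\left(H \right)} = \left(5 + H\right) 2 H = 2 H \left(5 + H\right)$)
$- 3 Z{\left(-1 \right)} + o = - 3 \cdot 2 \left(-1\right) \left(5 - 1\right) + 0 = - 3 \cdot 2 \left(-1\right) 4 + 0 = \left(-3\right) \left(-8\right) + 0 = 24 + 0 = 24$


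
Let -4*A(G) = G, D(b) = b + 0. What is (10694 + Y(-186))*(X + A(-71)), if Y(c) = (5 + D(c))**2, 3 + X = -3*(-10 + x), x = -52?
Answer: 34894365/4 ≈ 8.7236e+6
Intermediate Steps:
D(b) = b
X = 183 (X = -3 - 3*(-10 - 52) = -3 - 3*(-62) = -3 + 186 = 183)
A(G) = -G/4
Y(c) = (5 + c)**2
(10694 + Y(-186))*(X + A(-71)) = (10694 + (5 - 186)**2)*(183 - 1/4*(-71)) = (10694 + (-181)**2)*(183 + 71/4) = (10694 + 32761)*(803/4) = 43455*(803/4) = 34894365/4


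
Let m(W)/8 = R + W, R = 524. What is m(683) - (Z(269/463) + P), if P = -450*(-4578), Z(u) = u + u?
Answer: -949356110/463 ≈ -2.0504e+6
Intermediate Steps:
Z(u) = 2*u
P = 2060100
m(W) = 4192 + 8*W (m(W) = 8*(524 + W) = 4192 + 8*W)
m(683) - (Z(269/463) + P) = (4192 + 8*683) - (2*(269/463) + 2060100) = (4192 + 5464) - (2*(269*(1/463)) + 2060100) = 9656 - (2*(269/463) + 2060100) = 9656 - (538/463 + 2060100) = 9656 - 1*953826838/463 = 9656 - 953826838/463 = -949356110/463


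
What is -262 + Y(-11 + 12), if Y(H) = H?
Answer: -261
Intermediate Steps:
-262 + Y(-11 + 12) = -262 + (-11 + 12) = -262 + 1 = -261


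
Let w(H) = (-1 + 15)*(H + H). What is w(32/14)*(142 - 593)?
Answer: -28864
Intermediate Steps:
w(H) = 28*H (w(H) = 14*(2*H) = 28*H)
w(32/14)*(142 - 593) = (28*(32/14))*(142 - 593) = (28*(32*(1/14)))*(-451) = (28*(16/7))*(-451) = 64*(-451) = -28864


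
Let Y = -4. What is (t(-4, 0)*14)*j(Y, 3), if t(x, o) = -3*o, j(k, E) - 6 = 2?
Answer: 0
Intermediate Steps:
j(k, E) = 8 (j(k, E) = 6 + 2 = 8)
(t(-4, 0)*14)*j(Y, 3) = (-3*0*14)*8 = (0*14)*8 = 0*8 = 0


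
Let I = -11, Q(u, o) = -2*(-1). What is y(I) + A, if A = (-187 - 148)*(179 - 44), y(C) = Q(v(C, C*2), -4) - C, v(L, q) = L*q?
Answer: -45212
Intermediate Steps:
Q(u, o) = 2
y(C) = 2 - C
A = -45225 (A = -335*135 = -45225)
y(I) + A = (2 - 1*(-11)) - 45225 = (2 + 11) - 45225 = 13 - 45225 = -45212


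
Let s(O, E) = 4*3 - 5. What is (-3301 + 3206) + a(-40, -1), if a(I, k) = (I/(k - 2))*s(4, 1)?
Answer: -5/3 ≈ -1.6667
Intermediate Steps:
s(O, E) = 7 (s(O, E) = 12 - 5 = 7)
a(I, k) = 7*I/(-2 + k) (a(I, k) = (I/(k - 2))*7 = (I/(-2 + k))*7 = 7*I/(-2 + k))
(-3301 + 3206) + a(-40, -1) = (-3301 + 3206) + 7*(-40)/(-2 - 1) = -95 + 7*(-40)/(-3) = -95 + 7*(-40)*(-⅓) = -95 + 280/3 = -5/3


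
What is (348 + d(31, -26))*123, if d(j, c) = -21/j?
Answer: 1324341/31 ≈ 42721.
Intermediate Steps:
(348 + d(31, -26))*123 = (348 - 21/31)*123 = (10767/31)*123 = 1324341/31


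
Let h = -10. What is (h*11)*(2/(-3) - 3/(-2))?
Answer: -275/3 ≈ -91.667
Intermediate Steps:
(h*11)*(2/(-3) - 3/(-2)) = (-10*11)*(2/(-3) - 3/(-2)) = -110*(2*(-⅓) - 3*(-½)) = -110*(-⅔ + 3/2) = -110*⅚ = -275/3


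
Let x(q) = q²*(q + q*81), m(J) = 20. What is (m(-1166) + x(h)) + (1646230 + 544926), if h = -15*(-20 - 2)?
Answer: 2949025176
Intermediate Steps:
h = 330 (h = -15*(-22) = 330)
x(q) = 82*q³ (x(q) = q²*(q + 81*q) = q²*(82*q) = 82*q³)
(m(-1166) + x(h)) + (1646230 + 544926) = (20 + 82*330³) + (1646230 + 544926) = (20 + 82*35937000) + 2191156 = (20 + 2946834000) + 2191156 = 2946834020 + 2191156 = 2949025176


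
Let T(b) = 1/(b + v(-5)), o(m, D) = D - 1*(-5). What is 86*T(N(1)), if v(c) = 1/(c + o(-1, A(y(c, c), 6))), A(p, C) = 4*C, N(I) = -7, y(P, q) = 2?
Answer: -2064/167 ≈ -12.359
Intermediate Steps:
o(m, D) = 5 + D (o(m, D) = D + 5 = 5 + D)
v(c) = 1/(29 + c) (v(c) = 1/(c + (5 + 4*6)) = 1/(c + (5 + 24)) = 1/(c + 29) = 1/(29 + c))
T(b) = 1/(1/24 + b) (T(b) = 1/(b + 1/(29 - 5)) = 1/(b + 1/24) = 1/(1/24 + b))
86*T(N(1)) = 86*(24/(1 + 24*(-7))) = 86*(24/(1 - 168)) = 86*(24/(-167)) = 86*(24*(-1/167)) = 86*(-24/167) = -2064/167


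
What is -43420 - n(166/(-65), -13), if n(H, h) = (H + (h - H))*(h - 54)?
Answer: -44291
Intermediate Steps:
n(H, h) = h*(-54 + h)
-43420 - n(166/(-65), -13) = -43420 - (-13)*(-54 - 13) = -43420 - (-13)*(-67) = -43420 - 1*871 = -43420 - 871 = -44291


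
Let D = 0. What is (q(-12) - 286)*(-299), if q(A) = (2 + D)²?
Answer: 84318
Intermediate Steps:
q(A) = 4 (q(A) = (2 + 0)² = 2² = 4)
(q(-12) - 286)*(-299) = (4 - 286)*(-299) = -282*(-299) = 84318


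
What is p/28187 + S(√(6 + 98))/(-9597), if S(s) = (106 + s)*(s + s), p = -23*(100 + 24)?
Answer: -33233540/270510639 - 424*√26/9597 ≈ -0.34813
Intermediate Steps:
p = -2852 (p = -23*124 = -2852)
S(s) = 2*s*(106 + s) (S(s) = (106 + s)*(2*s) = 2*s*(106 + s))
p/28187 + S(√(6 + 98))/(-9597) = -2852/28187 + (2*√(6 + 98)*(106 + √(6 + 98)))/(-9597) = -2852*1/28187 + (2*√104*(106 + √104))*(-1/9597) = -2852/28187 + (2*(2*√26)*(106 + 2*√26))*(-1/9597) = -2852/28187 + (4*√26*(106 + 2*√26))*(-1/9597) = -2852/28187 - 4*√26*(106 + 2*√26)/9597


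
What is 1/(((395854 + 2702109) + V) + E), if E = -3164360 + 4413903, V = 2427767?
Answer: 1/6775273 ≈ 1.4760e-7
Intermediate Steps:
E = 1249543
1/(((395854 + 2702109) + V) + E) = 1/(((395854 + 2702109) + 2427767) + 1249543) = 1/((3097963 + 2427767) + 1249543) = 1/(5525730 + 1249543) = 1/6775273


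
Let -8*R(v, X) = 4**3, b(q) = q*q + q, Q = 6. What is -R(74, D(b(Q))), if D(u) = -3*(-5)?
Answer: 8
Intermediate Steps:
b(q) = q + q**2 (b(q) = q**2 + q = q + q**2)
D(u) = 15
R(v, X) = -8 (R(v, X) = -1/8*4**3 = -1/8*64 = -8)
-R(74, D(b(Q))) = -1*(-8) = 8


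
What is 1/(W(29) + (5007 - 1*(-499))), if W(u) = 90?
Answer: 1/5596 ≈ 0.00017870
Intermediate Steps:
1/(W(29) + (5007 - 1*(-499))) = 1/(90 + (5007 - 1*(-499))) = 1/(90 + (5007 + 499)) = 1/(90 + 5506) = 1/5596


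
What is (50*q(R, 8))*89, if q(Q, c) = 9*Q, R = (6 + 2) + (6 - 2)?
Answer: 480600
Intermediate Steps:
R = 12 (R = 8 + 4 = 12)
(50*q(R, 8))*89 = (50*(9*12))*89 = (50*108)*89 = 5400*89 = 480600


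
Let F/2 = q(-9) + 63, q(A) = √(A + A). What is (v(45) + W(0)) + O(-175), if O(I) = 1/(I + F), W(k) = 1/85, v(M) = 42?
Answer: 8826918/210205 - 6*I*√2/2473 ≈ 41.992 - 0.0034312*I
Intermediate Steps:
q(A) = √2*√A (q(A) = √(2*A) = √2*√A)
F = 126 + 6*I*√2 (F = 2*(√2*√(-9) + 63) = 2*(√2*(3*I) + 63) = 2*(3*I*√2 + 63) = 2*(63 + 3*I*√2) = 126 + 6*I*√2 ≈ 126.0 + 8.4853*I)
W(k) = 1/85
O(I) = 1/(126 + I + 6*I*√2) (O(I) = 1/(I + (126 + 6*I*√2)) = 1/(126 + I + 6*I*√2))
(v(45) + W(0)) + O(-175) = (42 + 1/85) + 1/(126 - 175 + 6*I*√2) = 3571/85 + 1/(-49 + 6*I*√2)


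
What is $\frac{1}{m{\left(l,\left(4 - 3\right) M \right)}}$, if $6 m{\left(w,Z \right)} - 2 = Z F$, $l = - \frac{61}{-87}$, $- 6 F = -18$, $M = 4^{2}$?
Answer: $\frac{3}{25} \approx 0.12$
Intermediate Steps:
$M = 16$
$F = 3$ ($F = \left(- \frac{1}{6}\right) \left(-18\right) = 3$)
$l = \frac{61}{87}$ ($l = \left(-61\right) \left(- \frac{1}{87}\right) = \frac{61}{87} \approx 0.70115$)
$m{\left(w,Z \right)} = \frac{1}{3} + \frac{Z}{2}$ ($m{\left(w,Z \right)} = \frac{1}{3} + \frac{Z 3}{6} = \frac{1}{3} + \frac{3 Z}{6} = \frac{1}{3} + \frac{Z}{2}$)
$\frac{1}{m{\left(l,\left(4 - 3\right) M \right)}} = \frac{1}{\frac{1}{3} + \frac{\left(4 - 3\right) 16}{2}} = \frac{1}{\frac{1}{3} + \frac{1 \cdot 16}{2}} = \frac{1}{\frac{1}{3} + \frac{1}{2} \cdot 16} = \frac{1}{\frac{1}{3} + 8} = \frac{1}{\frac{25}{3}} = \frac{3}{25}$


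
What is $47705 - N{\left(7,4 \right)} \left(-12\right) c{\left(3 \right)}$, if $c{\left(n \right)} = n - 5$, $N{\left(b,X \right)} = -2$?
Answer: $47753$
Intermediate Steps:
$c{\left(n \right)} = -5 + n$
$47705 - N{\left(7,4 \right)} \left(-12\right) c{\left(3 \right)} = 47705 - \left(-2\right) \left(-12\right) \left(-5 + 3\right) = 47705 - 24 \left(-2\right) = 47705 - -48 = 47705 + 48 = 47753$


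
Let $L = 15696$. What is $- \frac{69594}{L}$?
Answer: $- \frac{11599}{2616} \approx -4.4339$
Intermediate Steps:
$- \frac{69594}{L} = - \frac{69594}{15696} = \left(-69594\right) \frac{1}{15696} = - \frac{11599}{2616}$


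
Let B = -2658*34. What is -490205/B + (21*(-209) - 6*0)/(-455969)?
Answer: 223914926353/41206830468 ≈ 5.4339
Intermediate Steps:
B = -90372
-490205/B + (21*(-209) - 6*0)/(-455969) = -490205/(-90372) + (21*(-209) - 6*0)/(-455969) = -490205*(-1/90372) + (-4389 + 0)*(-1/455969) = 490205/90372 - 4389*(-1/455969) = 490205/90372 + 4389/455969 = 223914926353/41206830468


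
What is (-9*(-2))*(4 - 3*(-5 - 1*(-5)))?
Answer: 72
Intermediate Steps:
(-9*(-2))*(4 - 3*(-5 - 1*(-5))) = 18*(4 - 3*(-5 + 5)) = 18*(4 - 3*0) = 18*(4 + 0) = 18*4 = 72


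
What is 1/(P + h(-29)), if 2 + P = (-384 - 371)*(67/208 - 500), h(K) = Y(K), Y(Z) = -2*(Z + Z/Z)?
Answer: 208/78480647 ≈ 2.6503e-6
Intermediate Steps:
Y(Z) = -2 - 2*Z (Y(Z) = -2*(Z + 1) = -2*(1 + Z) = -2 - 2*Z)
h(K) = -2 - 2*K
P = 78468999/208 (P = -2 + (-384 - 371)*(67/208 - 500) = -2 - 755*(67*(1/208) - 500) = -2 - 755*(67/208 - 500) = -2 - 755*(-103933/208) = -2 + 78469415/208 = 78468999/208 ≈ 3.7726e+5)
1/(P + h(-29)) = 1/(78468999/208 + (-2 - 2*(-29))) = 1/(78468999/208 + (-2 + 58)) = 1/(78468999/208 + 56) = 1/(78480647/208) = 208/78480647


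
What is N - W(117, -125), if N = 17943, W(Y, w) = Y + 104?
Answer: 17722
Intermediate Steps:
W(Y, w) = 104 + Y
N - W(117, -125) = 17943 - (104 + 117) = 17943 - 1*221 = 17943 - 221 = 17722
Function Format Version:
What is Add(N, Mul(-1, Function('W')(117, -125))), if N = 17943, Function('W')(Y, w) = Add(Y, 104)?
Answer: 17722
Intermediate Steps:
Function('W')(Y, w) = Add(104, Y)
Add(N, Mul(-1, Function('W')(117, -125))) = Add(17943, Mul(-1, Add(104, 117))) = Add(17943, Mul(-1, 221)) = Add(17943, -221) = 17722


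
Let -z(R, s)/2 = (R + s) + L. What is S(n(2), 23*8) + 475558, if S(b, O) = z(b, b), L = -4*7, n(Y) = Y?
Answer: 475606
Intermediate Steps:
L = -28
z(R, s) = 56 - 2*R - 2*s (z(R, s) = -2*((R + s) - 28) = -2*(-28 + R + s) = 56 - 2*R - 2*s)
S(b, O) = 56 - 4*b (S(b, O) = 56 - 2*b - 2*b = 56 - 4*b)
S(n(2), 23*8) + 475558 = (56 - 4*2) + 475558 = (56 - 8) + 475558 = 48 + 475558 = 475606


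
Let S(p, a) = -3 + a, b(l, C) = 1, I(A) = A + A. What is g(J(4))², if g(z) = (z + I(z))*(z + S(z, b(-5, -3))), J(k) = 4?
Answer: 576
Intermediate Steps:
I(A) = 2*A
g(z) = 3*z*(-2 + z) (g(z) = (z + 2*z)*(z + (-3 + 1)) = (3*z)*(z - 2) = (3*z)*(-2 + z) = 3*z*(-2 + z))
g(J(4))² = (3*4*(-2 + 4))² = (3*4*2)² = 24² = 576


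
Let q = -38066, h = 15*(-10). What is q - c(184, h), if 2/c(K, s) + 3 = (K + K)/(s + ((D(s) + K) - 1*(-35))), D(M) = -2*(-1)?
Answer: -5900372/155 ≈ -38067.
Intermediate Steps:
h = -150
D(M) = 2
c(K, s) = 2/(-3 + 2*K/(37 + K + s)) (c(K, s) = 2/(-3 + (K + K)/(s + ((2 + K) - 1*(-35)))) = 2/(-3 + (2*K)/(s + ((2 + K) + 35))) = 2/(-3 + (2*K)/(s + (37 + K))) = 2/(-3 + (2*K)/(37 + K + s)) = 2/(-3 + 2*K/(37 + K + s)))
q - c(184, h) = -38066 - 2*(-37 - 1*184 - 1*(-150))/(111 + 184 + 3*(-150)) = -38066 - 2*(-37 - 184 + 150)/(111 + 184 - 450) = -38066 - 2*(-71)/(-155) = -38066 - 2*(-1)*(-71)/155 = -38066 - 1*142/155 = -38066 - 142/155 = -5900372/155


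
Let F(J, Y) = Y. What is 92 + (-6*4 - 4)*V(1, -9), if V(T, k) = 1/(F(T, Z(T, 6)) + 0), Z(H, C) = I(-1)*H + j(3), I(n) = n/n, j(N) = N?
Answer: 85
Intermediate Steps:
I(n) = 1
Z(H, C) = 3 + H (Z(H, C) = 1*H + 3 = H + 3 = 3 + H)
V(T, k) = 1/(3 + T) (V(T, k) = 1/((3 + T) + 0) = 1/(3 + T))
92 + (-6*4 - 4)*V(1, -9) = 92 + (-6*4 - 4)/(3 + 1) = 92 + (-24 - 4)/4 = 92 - 28*1/4 = 92 - 7 = 85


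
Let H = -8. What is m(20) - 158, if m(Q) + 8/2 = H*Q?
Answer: -322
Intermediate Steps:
m(Q) = -4 - 8*Q
m(20) - 158 = (-4 - 8*20) - 158 = (-4 - 160) - 158 = -164 - 158 = -322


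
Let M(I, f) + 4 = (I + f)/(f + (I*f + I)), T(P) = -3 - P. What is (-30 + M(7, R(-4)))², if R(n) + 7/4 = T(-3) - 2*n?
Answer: 59274601/51984 ≈ 1140.2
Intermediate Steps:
R(n) = -7/4 - 2*n (R(n) = -7/4 + ((-3 - 1*(-3)) - 2*n) = -7/4 + ((-3 + 3) - 2*n) = -7/4 + (0 - 2*n) = -7/4 - 2*n)
M(I, f) = -4 + (I + f)/(I + f + I*f) (M(I, f) = -4 + (I + f)/(f + (I*f + I)) = -4 + (I + f)/(f + (I + I*f)) = -4 + (I + f)/(I + f + I*f))
(-30 + M(7, R(-4)))² = (-30 + (-3*7 - 3*(-7/4 - 2*(-4)) - 4*7*(-7/4 - 2*(-4)))/(7 + (-7/4 - 2*(-4)) + 7*(-7/4 - 2*(-4))))² = (-30 + (-21 - 3*(-7/4 + 8) - 4*7*(-7/4 + 8))/(7 + (-7/4 + 8) + 7*(-7/4 + 8)))² = (-30 + (-21 - 3*25/4 - 4*7*25/4)/(7 + 25/4 + 7*(25/4)))² = (-30 + (-21 - 75/4 - 175)/(7 + 25/4 + 175/4))² = (-30 - 859/4/57)² = (-30 + (1/57)*(-859/4))² = (-30 - 859/228)² = (-7699/228)² = 59274601/51984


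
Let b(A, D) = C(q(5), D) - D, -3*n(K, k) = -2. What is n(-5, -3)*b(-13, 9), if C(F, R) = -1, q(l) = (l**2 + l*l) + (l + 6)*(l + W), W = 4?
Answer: -20/3 ≈ -6.6667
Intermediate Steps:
n(K, k) = 2/3 (n(K, k) = -1/3*(-2) = 2/3)
q(l) = 2*l**2 + (4 + l)*(6 + l) (q(l) = (l**2 + l*l) + (l + 6)*(l + 4) = (l**2 + l**2) + (6 + l)*(4 + l) = 2*l**2 + (4 + l)*(6 + l))
b(A, D) = -1 - D
n(-5, -3)*b(-13, 9) = 2*(-1 - 1*9)/3 = 2*(-1 - 9)/3 = (2/3)*(-10) = -20/3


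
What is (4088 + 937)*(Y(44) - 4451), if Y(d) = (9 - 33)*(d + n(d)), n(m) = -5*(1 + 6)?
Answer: -23451675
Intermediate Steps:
n(m) = -35 (n(m) = -5*7 = -35)
Y(d) = 840 - 24*d (Y(d) = (9 - 33)*(d - 35) = -24*(-35 + d) = 840 - 24*d)
(4088 + 937)*(Y(44) - 4451) = (4088 + 937)*((840 - 24*44) - 4451) = 5025*((840 - 1056) - 4451) = 5025*(-216 - 4451) = 5025*(-4667) = -23451675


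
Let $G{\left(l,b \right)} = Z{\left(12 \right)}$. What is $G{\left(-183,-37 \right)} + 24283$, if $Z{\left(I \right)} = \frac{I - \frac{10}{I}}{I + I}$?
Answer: $\frac{3496819}{144} \approx 24283.0$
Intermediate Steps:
$Z{\left(I \right)} = \frac{I - \frac{10}{I}}{2 I}$
$G{\left(l,b \right)} = \frac{67}{144}$ ($G{\left(l,b \right)} = \frac{1}{2} - \frac{5}{144} = \frac{67}{144}$)
$G{\left(-183,-37 \right)} + 24283 = \frac{67}{144} + 24283 = \frac{3496819}{144}$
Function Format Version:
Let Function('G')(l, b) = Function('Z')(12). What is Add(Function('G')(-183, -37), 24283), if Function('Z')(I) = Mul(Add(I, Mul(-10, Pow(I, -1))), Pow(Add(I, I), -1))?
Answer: Rational(3496819, 144) ≈ 24283.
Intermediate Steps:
Function('Z')(I) = Mul(Rational(1, 2), Pow(I, -1), Add(I, Mul(-10, Pow(I, -1)))) (Function('Z')(I) = Mul(Add(I, Mul(-10, Pow(I, -1))), Pow(Mul(2, I), -1)) = Mul(Add(I, Mul(-10, Pow(I, -1))), Mul(Rational(1, 2), Pow(I, -1))) = Mul(Rational(1, 2), Pow(I, -1), Add(I, Mul(-10, Pow(I, -1)))))
Function('G')(l, b) = Rational(67, 144) (Function('G')(l, b) = Add(Rational(1, 2), Mul(-5, Pow(12, -2))) = Add(Rational(1, 2), Mul(-5, Rational(1, 144))) = Add(Rational(1, 2), Rational(-5, 144)) = Rational(67, 144))
Add(Function('G')(-183, -37), 24283) = Add(Rational(67, 144), 24283) = Rational(3496819, 144)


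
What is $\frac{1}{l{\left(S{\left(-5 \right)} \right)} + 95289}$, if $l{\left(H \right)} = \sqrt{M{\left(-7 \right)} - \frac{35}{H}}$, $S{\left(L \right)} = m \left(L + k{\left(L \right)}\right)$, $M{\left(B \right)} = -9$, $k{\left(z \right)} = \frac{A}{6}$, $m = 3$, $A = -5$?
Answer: $\frac{95289}{9079993528} - \frac{i \sqrt{7}}{9079993528} \approx 1.0494 \cdot 10^{-5} - 2.9138 \cdot 10^{-10} i$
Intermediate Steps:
$k{\left(z \right)} = - \frac{5}{6}$
$S{\left(L \right)} = - \frac{5}{2} + 3 L$ ($S{\left(L \right)} = 3 \left(L - \frac{5}{6}\right) = 3 \left(- \frac{5}{6} + L\right) = - \frac{5}{2} + 3 L$)
$l{\left(H \right)} = \sqrt{-9 - \frac{35}{H}}$
$\frac{1}{l{\left(S{\left(-5 \right)} \right)} + 95289} = \frac{1}{\sqrt{-9 - \frac{35}{- \frac{5}{2} + 3 \left(-5\right)}} + 95289} = \frac{1}{\sqrt{-9 - \frac{35}{- \frac{5}{2} - 15}} + 95289} = \frac{1}{\sqrt{-9 - \frac{35}{- \frac{35}{2}}} + 95289} = \frac{1}{\sqrt{-9 - -2} + 95289} = \frac{1}{\sqrt{-9 + 2} + 95289} = \frac{1}{\sqrt{-7} + 95289} = \frac{1}{i \sqrt{7} + 95289} = \frac{1}{95289 + i \sqrt{7}}$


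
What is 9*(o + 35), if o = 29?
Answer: 576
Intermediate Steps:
9*(o + 35) = 9*(29 + 35) = 9*64 = 576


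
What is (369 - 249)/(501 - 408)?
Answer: 40/31 ≈ 1.2903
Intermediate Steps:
(369 - 249)/(501 - 408) = 120/93 = 120*(1/93) = 40/31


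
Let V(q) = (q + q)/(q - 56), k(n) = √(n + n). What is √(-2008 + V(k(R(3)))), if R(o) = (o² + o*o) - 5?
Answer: √(-112448 + 2006*√26)/√(56 - √26) ≈ 44.813*I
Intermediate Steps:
R(o) = -5 + 2*o² (R(o) = (o² + o²) - 5 = 2*o² - 5 = -5 + 2*o²)
k(n) = √2*√n (k(n) = √(2*n) = √2*√n)
V(q) = 2*q/(-56 + q) (V(q) = (2*q)/(-56 + q) = 2*q/(-56 + q))
√(-2008 + V(k(R(3)))) = √(-2008 + 2*(√2*√(-5 + 2*3²))/(-56 + √2*√(-5 + 2*3²))) = √(-2008 + 2*(√2*√(-5 + 2*9))/(-56 + √2*√(-5 + 2*9))) = √(-2008 + 2*(√2*√(-5 + 18))/(-56 + √2*√(-5 + 18))) = √(-2008 + 2*(√2*√13)/(-56 + √2*√13)) = √(-2008 + 2*√26/(-56 + √26))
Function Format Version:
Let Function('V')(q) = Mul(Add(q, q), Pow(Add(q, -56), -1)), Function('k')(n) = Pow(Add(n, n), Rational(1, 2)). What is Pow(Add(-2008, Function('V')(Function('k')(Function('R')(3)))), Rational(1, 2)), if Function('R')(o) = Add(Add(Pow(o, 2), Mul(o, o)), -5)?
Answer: Mul(Pow(Add(-112448, Mul(2006, Pow(26, Rational(1, 2)))), Rational(1, 2)), Pow(Add(56, Mul(-1, Pow(26, Rational(1, 2)))), Rational(-1, 2))) ≈ Mul(44.813, I)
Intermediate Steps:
Function('R')(o) = Add(-5, Mul(2, Pow(o, 2))) (Function('R')(o) = Add(Add(Pow(o, 2), Pow(o, 2)), -5) = Add(Mul(2, Pow(o, 2)), -5) = Add(-5, Mul(2, Pow(o, 2))))
Function('k')(n) = Mul(Pow(2, Rational(1, 2)), Pow(n, Rational(1, 2))) (Function('k')(n) = Pow(Mul(2, n), Rational(1, 2)) = Mul(Pow(2, Rational(1, 2)), Pow(n, Rational(1, 2))))
Function('V')(q) = Mul(2, q, Pow(Add(-56, q), -1)) (Function('V')(q) = Mul(Mul(2, q), Pow(Add(-56, q), -1)) = Mul(2, q, Pow(Add(-56, q), -1)))
Pow(Add(-2008, Function('V')(Function('k')(Function('R')(3)))), Rational(1, 2)) = Pow(Add(-2008, Mul(2, Mul(Pow(2, Rational(1, 2)), Pow(Add(-5, Mul(2, Pow(3, 2))), Rational(1, 2))), Pow(Add(-56, Mul(Pow(2, Rational(1, 2)), Pow(Add(-5, Mul(2, Pow(3, 2))), Rational(1, 2)))), -1))), Rational(1, 2)) = Pow(Add(-2008, Mul(2, Mul(Pow(2, Rational(1, 2)), Pow(Add(-5, Mul(2, 9)), Rational(1, 2))), Pow(Add(-56, Mul(Pow(2, Rational(1, 2)), Pow(Add(-5, Mul(2, 9)), Rational(1, 2)))), -1))), Rational(1, 2)) = Pow(Add(-2008, Mul(2, Mul(Pow(2, Rational(1, 2)), Pow(Add(-5, 18), Rational(1, 2))), Pow(Add(-56, Mul(Pow(2, Rational(1, 2)), Pow(Add(-5, 18), Rational(1, 2)))), -1))), Rational(1, 2)) = Pow(Add(-2008, Mul(2, Mul(Pow(2, Rational(1, 2)), Pow(13, Rational(1, 2))), Pow(Add(-56, Mul(Pow(2, Rational(1, 2)), Pow(13, Rational(1, 2)))), -1))), Rational(1, 2)) = Pow(Add(-2008, Mul(2, Pow(26, Rational(1, 2)), Pow(Add(-56, Pow(26, Rational(1, 2))), -1))), Rational(1, 2))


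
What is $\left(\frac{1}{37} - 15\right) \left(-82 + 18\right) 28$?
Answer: $\frac{992768}{37} \approx 26832.0$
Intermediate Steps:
$\left(\frac{1}{37} - 15\right) \left(-82 + 18\right) 28 = \left(\frac{1}{37} - 15\right) \left(-64\right) 28 = \left(- \frac{554}{37}\right) \left(-64\right) 28 = \frac{35456}{37} \cdot 28 = \frac{992768}{37}$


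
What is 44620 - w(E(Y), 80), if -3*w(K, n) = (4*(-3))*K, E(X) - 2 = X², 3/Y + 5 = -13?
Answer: 401507/9 ≈ 44612.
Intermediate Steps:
Y = -⅙ (Y = 3/(-5 - 13) = 3/(-18) = 3*(-1/18) = -⅙ ≈ -0.16667)
E(X) = 2 + X²
w(K, n) = 4*K (w(K, n) = -4*(-3)*K/3 = -(-4)*K = 4*K)
44620 - w(E(Y), 80) = 44620 - 4*(2 + (-⅙)²) = 44620 - 4*(2 + 1/36) = 44620 - 4*73/36 = 44620 - 1*73/9 = 44620 - 73/9 = 401507/9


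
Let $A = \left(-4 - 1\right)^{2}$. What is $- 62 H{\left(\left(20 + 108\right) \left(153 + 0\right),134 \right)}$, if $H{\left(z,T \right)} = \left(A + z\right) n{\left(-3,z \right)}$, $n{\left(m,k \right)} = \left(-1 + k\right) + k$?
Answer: $-47617593586$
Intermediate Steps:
$A = 25$ ($A = \left(-5\right)^{2} = 25$)
$n{\left(m,k \right)} = -1 + 2 k$
$H{\left(z,T \right)} = \left(-1 + 2 z\right) \left(25 + z\right)$ ($H{\left(z,T \right)} = \left(25 + z\right) \left(-1 + 2 z\right) = \left(-1 + 2 z\right) \left(25 + z\right)$)
$- 62 H{\left(\left(20 + 108\right) \left(153 + 0\right),134 \right)} = - 62 \left(-1 + 2 \left(20 + 108\right) \left(153 + 0\right)\right) \left(25 + \left(20 + 108\right) \left(153 + 0\right)\right) = - 62 \left(-1 + 2 \cdot 128 \cdot 153\right) \left(25 + 128 \cdot 153\right) = - 62 \left(-1 + 2 \cdot 19584\right) \left(25 + 19584\right) = - 62 \left(-1 + 39168\right) 19609 = - 62 \cdot 39167 \cdot 19609 = \left(-62\right) 768025703 = -47617593586$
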